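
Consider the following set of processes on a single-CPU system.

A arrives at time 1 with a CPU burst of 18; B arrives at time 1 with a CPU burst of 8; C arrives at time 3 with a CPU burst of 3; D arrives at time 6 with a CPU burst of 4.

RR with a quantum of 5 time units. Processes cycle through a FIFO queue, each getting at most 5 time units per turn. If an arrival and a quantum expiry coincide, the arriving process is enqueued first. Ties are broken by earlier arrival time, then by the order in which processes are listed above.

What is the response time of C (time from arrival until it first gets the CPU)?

Timeline: | idle 0-1 | A 1-6 | B 6-11 | C 11-14 | D 14-18 | A 18-23 | B 23-26 | A 26-34 |
Completion: A=34  B=26  C=14  D=18
Turnaround (C−A): A=33  B=25  C=11  D=12
Response(C) = first start − arrival = 11 − 3 = 8

8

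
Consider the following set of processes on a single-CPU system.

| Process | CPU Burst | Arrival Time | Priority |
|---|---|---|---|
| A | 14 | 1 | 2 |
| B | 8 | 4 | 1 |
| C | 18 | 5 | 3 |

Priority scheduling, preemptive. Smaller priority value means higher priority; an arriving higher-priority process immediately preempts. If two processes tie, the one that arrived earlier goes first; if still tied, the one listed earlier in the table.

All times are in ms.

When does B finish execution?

Schedule: | idle 0-1 | A 1-4 | B 4-12 | A 12-23 | C 23-41 |
Completion: A=23  B=12  C=41

12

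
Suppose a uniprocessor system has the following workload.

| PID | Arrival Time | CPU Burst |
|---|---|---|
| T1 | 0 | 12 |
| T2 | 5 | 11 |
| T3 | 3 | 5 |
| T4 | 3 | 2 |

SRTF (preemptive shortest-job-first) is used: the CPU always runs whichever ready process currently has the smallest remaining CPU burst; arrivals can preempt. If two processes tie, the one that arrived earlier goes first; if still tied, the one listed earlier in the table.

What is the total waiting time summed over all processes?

Schedule: | T1 0-3 | T4 3-5 | T3 5-10 | T1 10-19 | T2 19-30 |
Completion: T1=19  T2=30  T3=10  T4=5
Waiting = turnaround − burst: T1=7, T2=14, T3=2, T4=0
Total waiting = 7 + 14 + 2 + 0 = 23

23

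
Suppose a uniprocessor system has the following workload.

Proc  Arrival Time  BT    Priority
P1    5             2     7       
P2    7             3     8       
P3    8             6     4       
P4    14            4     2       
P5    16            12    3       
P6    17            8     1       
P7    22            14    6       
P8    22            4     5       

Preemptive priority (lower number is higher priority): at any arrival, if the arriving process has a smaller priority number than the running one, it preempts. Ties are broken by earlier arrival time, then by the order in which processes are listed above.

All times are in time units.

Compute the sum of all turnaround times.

155

Gantt: | idle 0-5 | P1 5-7 | P2 7-8 | P3 8-14 | P4 14-17 | P6 17-25 | P4 25-26 | P5 26-38 | P8 38-42 | P7 42-56 | P2 56-58 |
Completion: P1=7  P2=58  P3=14  P4=26  P5=38  P6=25  P7=56  P8=42
Turnaround = completion − arrival: P1=2, P2=51, P3=6, P4=12, P5=22, P6=8, P7=34, P8=20
Total turnaround = 2 + 51 + 6 + 12 + 22 + 8 + 34 + 20 = 155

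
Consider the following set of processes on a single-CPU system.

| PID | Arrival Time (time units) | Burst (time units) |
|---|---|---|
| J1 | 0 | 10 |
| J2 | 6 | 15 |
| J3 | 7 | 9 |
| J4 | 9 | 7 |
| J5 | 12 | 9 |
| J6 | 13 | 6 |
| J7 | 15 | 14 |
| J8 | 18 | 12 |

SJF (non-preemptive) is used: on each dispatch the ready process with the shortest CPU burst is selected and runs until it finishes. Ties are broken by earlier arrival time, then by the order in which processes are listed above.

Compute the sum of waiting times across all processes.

163

Gantt: | J1 0-10 | J4 10-17 | J6 17-23 | J3 23-32 | J5 32-41 | J8 41-53 | J7 53-67 | J2 67-82 |
Completion: J1=10  J2=82  J3=32  J4=17  J5=41  J6=23  J7=67  J8=53
Waiting = turnaround − burst: J1=0, J2=61, J3=16, J4=1, J5=20, J6=4, J7=38, J8=23
Total waiting = 0 + 61 + 16 + 1 + 20 + 4 + 38 + 23 = 163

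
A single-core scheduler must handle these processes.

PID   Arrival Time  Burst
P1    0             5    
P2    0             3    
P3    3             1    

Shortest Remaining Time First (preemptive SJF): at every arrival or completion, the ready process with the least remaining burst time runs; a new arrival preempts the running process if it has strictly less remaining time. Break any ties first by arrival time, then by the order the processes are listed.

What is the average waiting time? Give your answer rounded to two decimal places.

1.33

Timeline: | P2 0-3 | P3 3-4 | P1 4-9 |
Completion: P1=9  P2=3  P3=4
Turnaround (C−A): P1=9  P2=3  P3=1
Waiting times: P1=4, P2=0, P3=0
Average waiting = (4+0+0) / 3 = 4/3 = 1.33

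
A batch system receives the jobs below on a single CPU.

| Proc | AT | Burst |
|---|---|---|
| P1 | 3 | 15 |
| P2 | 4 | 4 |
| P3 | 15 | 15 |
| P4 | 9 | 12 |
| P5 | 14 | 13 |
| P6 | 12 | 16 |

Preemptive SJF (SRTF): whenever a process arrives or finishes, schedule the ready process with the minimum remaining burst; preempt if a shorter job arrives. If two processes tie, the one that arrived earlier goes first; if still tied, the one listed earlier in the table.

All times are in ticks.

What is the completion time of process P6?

Schedule: | idle 0-3 | P1 3-4 | P2 4-8 | P1 8-9 | P4 9-21 | P1 21-34 | P5 34-47 | P3 47-62 | P6 62-78 |
Completion: P1=34  P2=8  P3=62  P4=21  P5=47  P6=78
Turnaround (C−A): P1=31  P2=4  P3=47  P4=12  P5=33  P6=66

78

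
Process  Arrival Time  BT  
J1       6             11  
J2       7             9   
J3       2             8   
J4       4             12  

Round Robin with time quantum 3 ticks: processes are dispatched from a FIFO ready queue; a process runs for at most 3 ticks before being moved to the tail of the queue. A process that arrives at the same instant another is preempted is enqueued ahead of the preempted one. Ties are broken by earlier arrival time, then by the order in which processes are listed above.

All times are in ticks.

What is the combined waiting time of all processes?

82

Gantt: | idle 0-2 | J3 2-5 | J4 5-8 | J3 8-11 | J1 11-14 | J2 14-17 | J4 17-20 | J3 20-22 | J1 22-25 | J2 25-28 | J4 28-31 | J1 31-34 | J2 34-37 | J4 37-40 | J1 40-42 |
Completion: J1=42  J2=37  J3=22  J4=40
Waiting = turnaround − burst: J1=25, J2=21, J3=12, J4=24
Total waiting = 25 + 21 + 12 + 24 = 82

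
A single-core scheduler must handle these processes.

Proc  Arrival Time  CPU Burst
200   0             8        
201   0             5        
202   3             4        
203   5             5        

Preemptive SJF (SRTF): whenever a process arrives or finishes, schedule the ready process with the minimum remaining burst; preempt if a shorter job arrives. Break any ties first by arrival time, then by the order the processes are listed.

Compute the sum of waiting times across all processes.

20

Gantt: | 201 0-5 | 202 5-9 | 203 9-14 | 200 14-22 |
Completion: 200=22  201=5  202=9  203=14
Waiting = turnaround − burst: 200=14, 201=0, 202=2, 203=4
Total waiting = 14 + 0 + 2 + 4 = 20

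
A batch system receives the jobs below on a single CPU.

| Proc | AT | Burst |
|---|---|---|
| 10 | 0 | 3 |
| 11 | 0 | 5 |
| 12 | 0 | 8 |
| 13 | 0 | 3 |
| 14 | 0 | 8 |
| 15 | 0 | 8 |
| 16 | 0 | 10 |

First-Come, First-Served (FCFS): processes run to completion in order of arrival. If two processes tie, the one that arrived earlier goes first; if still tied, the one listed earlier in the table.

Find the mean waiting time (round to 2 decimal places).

Schedule: | 10 0-3 | 11 3-8 | 12 8-16 | 13 16-19 | 14 19-27 | 15 27-35 | 16 35-45 |
Completion: 10=3  11=8  12=16  13=19  14=27  15=35  16=45
Waiting times: 10=0, 11=3, 12=8, 13=16, 14=19, 15=27, 16=35
Average waiting = (0+3+8+16+19+27+35) / 7 = 108/7 = 15.43

15.43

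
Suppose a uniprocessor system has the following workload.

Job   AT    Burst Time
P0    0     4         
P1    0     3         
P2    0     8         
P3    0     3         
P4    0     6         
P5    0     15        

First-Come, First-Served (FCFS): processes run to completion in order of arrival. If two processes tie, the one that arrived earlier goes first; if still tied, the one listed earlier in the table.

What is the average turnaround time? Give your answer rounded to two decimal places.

Timeline: | P0 0-4 | P1 4-7 | P2 7-15 | P3 15-18 | P4 18-24 | P5 24-39 |
Completion: P0=4  P1=7  P2=15  P3=18  P4=24  P5=39
Turnaround times: P0=4, P1=7, P2=15, P3=18, P4=24, P5=39
Average turnaround = (4+7+15+18+24+39) / 6 = 107/6 = 17.83

17.83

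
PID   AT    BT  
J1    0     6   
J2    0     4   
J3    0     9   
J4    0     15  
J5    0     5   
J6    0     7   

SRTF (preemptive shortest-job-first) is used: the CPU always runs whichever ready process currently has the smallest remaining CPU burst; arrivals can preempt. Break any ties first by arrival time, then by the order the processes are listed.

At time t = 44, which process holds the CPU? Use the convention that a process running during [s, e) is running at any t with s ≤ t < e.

Timeline: | J2 0-4 | J5 4-9 | J1 9-15 | J6 15-22 | J3 22-31 | J4 31-46 |
Completion: J1=15  J2=4  J3=31  J4=46  J5=9  J6=22

J4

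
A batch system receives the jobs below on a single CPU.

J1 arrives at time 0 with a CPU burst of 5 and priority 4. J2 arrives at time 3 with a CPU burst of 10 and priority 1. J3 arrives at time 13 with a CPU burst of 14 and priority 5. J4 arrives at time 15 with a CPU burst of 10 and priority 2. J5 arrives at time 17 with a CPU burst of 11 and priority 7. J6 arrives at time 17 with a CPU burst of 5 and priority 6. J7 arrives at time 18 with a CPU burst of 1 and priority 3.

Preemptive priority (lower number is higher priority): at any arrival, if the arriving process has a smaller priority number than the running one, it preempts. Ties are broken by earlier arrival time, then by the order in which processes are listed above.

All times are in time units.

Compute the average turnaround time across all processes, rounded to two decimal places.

Schedule: | J1 0-3 | J2 3-13 | J1 13-15 | J4 15-25 | J7 25-26 | J3 26-40 | J6 40-45 | J5 45-56 |
Completion: J1=15  J2=13  J3=40  J4=25  J5=56  J6=45  J7=26
Turnaround times: J1=15, J2=10, J3=27, J4=10, J5=39, J6=28, J7=8
Average turnaround = (15+10+27+10+39+28+8) / 7 = 137/7 = 19.57

19.57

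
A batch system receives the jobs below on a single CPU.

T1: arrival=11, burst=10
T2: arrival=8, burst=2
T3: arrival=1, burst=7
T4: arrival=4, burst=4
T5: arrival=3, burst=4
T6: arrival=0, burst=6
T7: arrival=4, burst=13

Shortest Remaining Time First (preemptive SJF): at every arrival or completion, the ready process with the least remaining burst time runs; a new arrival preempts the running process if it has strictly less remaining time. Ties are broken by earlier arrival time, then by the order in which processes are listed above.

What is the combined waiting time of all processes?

69

Schedule: | T6 0-6 | T5 6-10 | T2 10-12 | T4 12-16 | T3 16-23 | T1 23-33 | T7 33-46 |
Completion: T1=33  T2=12  T3=23  T4=16  T5=10  T6=6  T7=46
Turnaround (C−A): T1=22  T2=4  T3=22  T4=12  T5=7  T6=6  T7=42
Waiting = turnaround − burst: T1=12, T2=2, T3=15, T4=8, T5=3, T6=0, T7=29
Total waiting = 12 + 2 + 15 + 8 + 3 + 0 + 29 = 69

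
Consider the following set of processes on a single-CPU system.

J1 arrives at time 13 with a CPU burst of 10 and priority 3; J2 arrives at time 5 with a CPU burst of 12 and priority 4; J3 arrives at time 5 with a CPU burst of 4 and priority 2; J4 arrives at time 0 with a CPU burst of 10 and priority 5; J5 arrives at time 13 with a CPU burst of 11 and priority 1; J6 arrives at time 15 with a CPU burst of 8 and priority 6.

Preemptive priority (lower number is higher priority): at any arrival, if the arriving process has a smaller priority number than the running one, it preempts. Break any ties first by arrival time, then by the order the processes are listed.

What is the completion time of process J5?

Timeline: | J4 0-5 | J3 5-9 | J2 9-13 | J5 13-24 | J1 24-34 | J2 34-42 | J4 42-47 | J6 47-55 |
Completion: J1=34  J2=42  J3=9  J4=47  J5=24  J6=55
Turnaround (C−A): J1=21  J2=37  J3=4  J4=47  J5=11  J6=40

24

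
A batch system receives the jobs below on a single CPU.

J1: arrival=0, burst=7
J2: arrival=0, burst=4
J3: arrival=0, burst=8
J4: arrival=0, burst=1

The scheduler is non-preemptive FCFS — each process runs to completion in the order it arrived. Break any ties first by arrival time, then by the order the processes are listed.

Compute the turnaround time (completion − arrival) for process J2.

Schedule: | J1 0-7 | J2 7-11 | J3 11-19 | J4 19-20 |
Completion: J1=7  J2=11  J3=19  J4=20
Turnaround (C−A): J1=7  J2=11  J3=19  J4=20
Turnaround(J2) = completion − arrival = 11 − 0 = 11

11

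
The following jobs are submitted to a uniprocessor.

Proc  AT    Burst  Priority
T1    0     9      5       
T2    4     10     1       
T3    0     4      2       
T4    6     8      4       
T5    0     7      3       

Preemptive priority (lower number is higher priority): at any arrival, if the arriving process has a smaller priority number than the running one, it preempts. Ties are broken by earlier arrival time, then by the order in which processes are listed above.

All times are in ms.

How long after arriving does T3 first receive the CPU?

0

Timeline: | T3 0-4 | T2 4-14 | T5 14-21 | T4 21-29 | T1 29-38 |
Completion: T1=38  T2=14  T3=4  T4=29  T5=21
Response(T3) = first start − arrival = 0 − 0 = 0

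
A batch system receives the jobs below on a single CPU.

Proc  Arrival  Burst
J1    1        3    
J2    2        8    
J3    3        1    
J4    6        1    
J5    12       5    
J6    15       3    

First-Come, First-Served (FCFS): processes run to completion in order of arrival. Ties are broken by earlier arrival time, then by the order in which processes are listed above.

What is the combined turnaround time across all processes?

45

Timeline: | idle 0-1 | J1 1-4 | J2 4-12 | J3 12-13 | J4 13-14 | J5 14-19 | J6 19-22 |
Completion: J1=4  J2=12  J3=13  J4=14  J5=19  J6=22
Turnaround (C−A): J1=3  J2=10  J3=10  J4=8  J5=7  J6=7
Turnaround = completion − arrival: J1=3, J2=10, J3=10, J4=8, J5=7, J6=7
Total turnaround = 3 + 10 + 10 + 8 + 7 + 7 = 45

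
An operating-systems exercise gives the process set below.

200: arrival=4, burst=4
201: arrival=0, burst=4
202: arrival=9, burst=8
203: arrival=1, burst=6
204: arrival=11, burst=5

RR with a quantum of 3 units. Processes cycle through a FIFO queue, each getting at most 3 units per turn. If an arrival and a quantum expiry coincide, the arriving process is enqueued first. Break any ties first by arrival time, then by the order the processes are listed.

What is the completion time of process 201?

Schedule: | 201 0-3 | 203 3-6 | 201 6-7 | 200 7-10 | 203 10-13 | 202 13-16 | 200 16-17 | 204 17-20 | 202 20-23 | 204 23-25 | 202 25-27 |
Completion: 200=17  201=7  202=27  203=13  204=25
Turnaround (C−A): 200=13  201=7  202=18  203=12  204=14

7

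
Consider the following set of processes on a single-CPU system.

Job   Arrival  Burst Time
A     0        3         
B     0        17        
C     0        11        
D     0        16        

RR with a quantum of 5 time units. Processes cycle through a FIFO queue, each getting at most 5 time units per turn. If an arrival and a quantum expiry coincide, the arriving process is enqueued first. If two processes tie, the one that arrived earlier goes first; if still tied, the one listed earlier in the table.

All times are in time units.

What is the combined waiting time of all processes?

Gantt: | A 0-3 | B 3-8 | C 8-13 | D 13-18 | B 18-23 | C 23-28 | D 28-33 | B 33-38 | C 38-39 | D 39-44 | B 44-46 | D 46-47 |
Completion: A=3  B=46  C=39  D=47
Turnaround (C−A): A=3  B=46  C=39  D=47
Waiting = turnaround − burst: A=0, B=29, C=28, D=31
Total waiting = 0 + 29 + 28 + 31 = 88

88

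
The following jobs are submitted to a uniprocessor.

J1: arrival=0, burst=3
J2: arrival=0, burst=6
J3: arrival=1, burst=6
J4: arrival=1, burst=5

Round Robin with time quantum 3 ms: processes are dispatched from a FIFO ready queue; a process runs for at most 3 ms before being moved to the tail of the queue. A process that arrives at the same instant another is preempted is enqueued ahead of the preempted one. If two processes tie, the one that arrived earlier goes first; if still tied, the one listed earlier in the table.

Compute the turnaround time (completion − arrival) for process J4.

19

Schedule: | J1 0-3 | J2 3-6 | J3 6-9 | J4 9-12 | J2 12-15 | J3 15-18 | J4 18-20 |
Completion: J1=3  J2=15  J3=18  J4=20
Turnaround(J4) = completion − arrival = 20 − 1 = 19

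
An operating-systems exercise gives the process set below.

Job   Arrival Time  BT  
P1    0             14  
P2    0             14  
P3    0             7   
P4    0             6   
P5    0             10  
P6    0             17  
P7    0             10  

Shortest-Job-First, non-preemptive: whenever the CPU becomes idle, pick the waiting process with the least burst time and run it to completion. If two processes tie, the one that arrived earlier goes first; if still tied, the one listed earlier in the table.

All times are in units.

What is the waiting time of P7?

Gantt: | P4 0-6 | P3 6-13 | P5 13-23 | P7 23-33 | P1 33-47 | P2 47-61 | P6 61-78 |
Completion: P1=47  P2=61  P3=13  P4=6  P5=23  P6=78  P7=33
Turnaround (C−A): P1=47  P2=61  P3=13  P4=6  P5=23  P6=78  P7=33
Waiting(P7) = turnaround − burst = 33 − 10 = 23

23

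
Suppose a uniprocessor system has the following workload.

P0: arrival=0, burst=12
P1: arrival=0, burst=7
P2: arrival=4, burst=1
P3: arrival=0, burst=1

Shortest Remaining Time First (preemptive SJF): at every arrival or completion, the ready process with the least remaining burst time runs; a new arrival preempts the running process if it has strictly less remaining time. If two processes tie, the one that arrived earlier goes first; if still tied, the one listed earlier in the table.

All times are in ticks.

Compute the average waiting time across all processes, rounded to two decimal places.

2.75

Timeline: | P3 0-1 | P1 1-4 | P2 4-5 | P1 5-9 | P0 9-21 |
Completion: P0=21  P1=9  P2=5  P3=1
Turnaround (C−A): P0=21  P1=9  P2=1  P3=1
Waiting times: P0=9, P1=2, P2=0, P3=0
Average waiting = (9+2+0+0) / 4 = 11/4 = 2.75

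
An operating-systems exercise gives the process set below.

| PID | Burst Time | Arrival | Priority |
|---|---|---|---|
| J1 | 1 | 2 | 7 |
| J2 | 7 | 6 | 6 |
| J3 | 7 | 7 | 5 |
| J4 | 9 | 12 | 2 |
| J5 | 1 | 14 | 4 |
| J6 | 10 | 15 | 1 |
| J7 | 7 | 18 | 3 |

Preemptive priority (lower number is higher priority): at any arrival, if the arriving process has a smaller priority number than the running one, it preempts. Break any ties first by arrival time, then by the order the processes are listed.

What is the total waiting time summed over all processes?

108

Schedule: | idle 0-2 | J1 2-3 | idle 3-6 | J2 6-7 | J3 7-12 | J4 12-15 | J6 15-25 | J4 25-31 | J7 31-38 | J5 38-39 | J3 39-41 | J2 41-47 |
Completion: J1=3  J2=47  J3=41  J4=31  J5=39  J6=25  J7=38
Waiting = turnaround − burst: J1=0, J2=34, J3=27, J4=10, J5=24, J6=0, J7=13
Total waiting = 0 + 34 + 27 + 10 + 24 + 0 + 13 = 108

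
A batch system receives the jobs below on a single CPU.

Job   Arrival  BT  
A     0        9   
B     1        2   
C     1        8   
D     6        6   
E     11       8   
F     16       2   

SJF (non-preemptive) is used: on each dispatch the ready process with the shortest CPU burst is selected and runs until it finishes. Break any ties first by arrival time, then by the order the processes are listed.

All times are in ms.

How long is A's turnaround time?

9

Schedule: | A 0-9 | B 9-11 | D 11-17 | F 17-19 | C 19-27 | E 27-35 |
Completion: A=9  B=11  C=27  D=17  E=35  F=19
Turnaround (C−A): A=9  B=10  C=26  D=11  E=24  F=3
Turnaround(A) = completion − arrival = 9 − 0 = 9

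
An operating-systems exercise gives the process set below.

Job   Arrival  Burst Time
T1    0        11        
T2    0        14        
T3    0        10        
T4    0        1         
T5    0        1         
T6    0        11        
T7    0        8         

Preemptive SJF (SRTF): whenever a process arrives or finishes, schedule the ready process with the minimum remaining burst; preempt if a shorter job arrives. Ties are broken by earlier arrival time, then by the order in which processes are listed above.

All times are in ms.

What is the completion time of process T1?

Gantt: | T4 0-1 | T5 1-2 | T7 2-10 | T3 10-20 | T1 20-31 | T6 31-42 | T2 42-56 |
Completion: T1=31  T2=56  T3=20  T4=1  T5=2  T6=42  T7=10
Turnaround (C−A): T1=31  T2=56  T3=20  T4=1  T5=2  T6=42  T7=10

31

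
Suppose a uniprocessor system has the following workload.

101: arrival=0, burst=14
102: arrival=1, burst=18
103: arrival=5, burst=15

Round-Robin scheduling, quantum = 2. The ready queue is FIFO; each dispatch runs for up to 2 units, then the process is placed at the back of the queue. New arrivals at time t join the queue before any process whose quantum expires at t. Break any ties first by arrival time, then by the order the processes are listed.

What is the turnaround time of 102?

45

Gantt: | 101 0-2 | 102 2-4 | 101 4-6 | 102 6-8 | 103 8-10 | 101 10-12 | 102 12-14 | 103 14-16 | 101 16-18 | 102 18-20 | 103 20-22 | 101 22-24 | 102 24-26 | 103 26-28 | 101 28-30 | 102 30-32 | 103 32-34 | 101 34-36 | 102 36-38 | 103 38-40 | 102 40-42 | 103 42-44 | 102 44-46 | 103 46-47 |
Completion: 101=36  102=46  103=47
Turnaround (C−A): 101=36  102=45  103=42
Turnaround(102) = completion − arrival = 46 − 1 = 45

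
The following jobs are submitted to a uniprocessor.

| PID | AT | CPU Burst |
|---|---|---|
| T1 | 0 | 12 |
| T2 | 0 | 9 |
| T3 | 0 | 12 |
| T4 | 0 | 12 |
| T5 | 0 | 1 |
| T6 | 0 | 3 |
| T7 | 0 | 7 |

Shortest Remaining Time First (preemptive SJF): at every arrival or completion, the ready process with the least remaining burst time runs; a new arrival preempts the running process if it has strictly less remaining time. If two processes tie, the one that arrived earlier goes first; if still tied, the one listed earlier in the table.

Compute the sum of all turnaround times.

Timeline: | T5 0-1 | T6 1-4 | T7 4-11 | T2 11-20 | T1 20-32 | T3 32-44 | T4 44-56 |
Completion: T1=32  T2=20  T3=44  T4=56  T5=1  T6=4  T7=11
Turnaround (C−A): T1=32  T2=20  T3=44  T4=56  T5=1  T6=4  T7=11
Turnaround = completion − arrival: T1=32, T2=20, T3=44, T4=56, T5=1, T6=4, T7=11
Total turnaround = 32 + 20 + 44 + 56 + 1 + 4 + 11 = 168

168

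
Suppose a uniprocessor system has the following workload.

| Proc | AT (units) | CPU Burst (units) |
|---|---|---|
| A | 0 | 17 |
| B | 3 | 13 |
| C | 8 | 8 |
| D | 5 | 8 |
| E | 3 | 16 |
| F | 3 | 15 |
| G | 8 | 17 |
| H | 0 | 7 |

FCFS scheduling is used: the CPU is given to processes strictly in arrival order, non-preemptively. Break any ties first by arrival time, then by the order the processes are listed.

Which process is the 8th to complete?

G

Schedule: | A 0-17 | H 17-24 | B 24-37 | E 37-53 | F 53-68 | D 68-76 | C 76-84 | G 84-101 |
Completion: A=17  B=37  C=84  D=76  E=53  F=68  G=101  H=24
Finish order: A → H → B → E → F → D → C → G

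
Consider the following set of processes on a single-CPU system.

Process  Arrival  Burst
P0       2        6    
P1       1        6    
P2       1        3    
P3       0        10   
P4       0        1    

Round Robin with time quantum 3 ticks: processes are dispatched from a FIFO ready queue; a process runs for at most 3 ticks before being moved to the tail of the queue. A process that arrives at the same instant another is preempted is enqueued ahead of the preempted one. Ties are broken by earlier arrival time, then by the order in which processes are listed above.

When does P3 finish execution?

26

Schedule: | P3 0-3 | P4 3-4 | P1 4-7 | P2 7-10 | P0 10-13 | P3 13-16 | P1 16-19 | P0 19-22 | P3 22-26 |
Completion: P0=22  P1=19  P2=10  P3=26  P4=4
Turnaround (C−A): P0=20  P1=18  P2=9  P3=26  P4=4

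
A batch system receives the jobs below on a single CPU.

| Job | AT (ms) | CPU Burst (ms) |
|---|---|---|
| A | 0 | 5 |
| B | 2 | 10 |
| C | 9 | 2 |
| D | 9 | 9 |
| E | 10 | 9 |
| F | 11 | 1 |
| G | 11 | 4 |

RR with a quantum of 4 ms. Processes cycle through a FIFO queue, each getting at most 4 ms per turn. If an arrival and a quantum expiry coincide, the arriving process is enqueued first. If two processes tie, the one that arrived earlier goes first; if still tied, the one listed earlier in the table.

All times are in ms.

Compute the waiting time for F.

12

Schedule: | A 0-4 | B 4-8 | A 8-9 | B 9-13 | C 13-15 | D 15-19 | E 19-23 | F 23-24 | G 24-28 | B 28-30 | D 30-34 | E 34-38 | D 38-39 | E 39-40 |
Completion: A=9  B=30  C=15  D=39  E=40  F=24  G=28
Turnaround (C−A): A=9  B=28  C=6  D=30  E=30  F=13  G=17
Waiting(F) = turnaround − burst = 13 − 1 = 12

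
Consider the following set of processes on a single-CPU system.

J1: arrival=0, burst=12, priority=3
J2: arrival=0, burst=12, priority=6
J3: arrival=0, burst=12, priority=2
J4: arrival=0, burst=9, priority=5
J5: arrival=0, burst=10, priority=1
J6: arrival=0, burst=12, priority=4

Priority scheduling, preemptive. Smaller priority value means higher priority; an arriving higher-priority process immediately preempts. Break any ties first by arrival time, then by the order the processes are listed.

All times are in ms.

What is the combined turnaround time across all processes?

234

Gantt: | J5 0-10 | J3 10-22 | J1 22-34 | J6 34-46 | J4 46-55 | J2 55-67 |
Completion: J1=34  J2=67  J3=22  J4=55  J5=10  J6=46
Turnaround (C−A): J1=34  J2=67  J3=22  J4=55  J5=10  J6=46
Turnaround = completion − arrival: J1=34, J2=67, J3=22, J4=55, J5=10, J6=46
Total turnaround = 34 + 67 + 22 + 55 + 10 + 46 = 234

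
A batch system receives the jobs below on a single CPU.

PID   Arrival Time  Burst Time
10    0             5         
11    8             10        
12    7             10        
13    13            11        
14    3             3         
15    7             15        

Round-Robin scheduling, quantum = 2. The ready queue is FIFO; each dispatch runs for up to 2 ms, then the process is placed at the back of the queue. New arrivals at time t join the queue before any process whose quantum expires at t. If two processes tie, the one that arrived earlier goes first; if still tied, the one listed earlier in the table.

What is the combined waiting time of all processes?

116

Schedule: | 10 0-4 | 14 4-6 | 10 6-7 | 14 7-8 | 12 8-10 | 15 10-12 | 11 12-14 | 12 14-16 | 15 16-18 | 13 18-20 | 11 20-22 | 12 22-24 | 15 24-26 | 13 26-28 | 11 28-30 | 12 30-32 | 15 32-34 | 13 34-36 | 11 36-38 | 12 38-40 | 15 40-42 | 13 42-44 | 11 44-46 | 15 46-48 | 13 48-50 | 15 50-52 | 13 52-53 | 15 53-54 |
Completion: 10=7  11=46  12=40  13=53  14=8  15=54
Waiting = turnaround − burst: 10=2, 11=28, 12=23, 13=29, 14=2, 15=32
Total waiting = 2 + 28 + 23 + 29 + 2 + 32 = 116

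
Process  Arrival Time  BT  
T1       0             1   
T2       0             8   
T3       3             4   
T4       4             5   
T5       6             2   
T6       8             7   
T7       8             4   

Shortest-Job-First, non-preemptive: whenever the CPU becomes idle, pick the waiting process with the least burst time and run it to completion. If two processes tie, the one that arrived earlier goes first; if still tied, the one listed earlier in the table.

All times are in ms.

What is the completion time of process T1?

1

Timeline: | T1 0-1 | T2 1-9 | T5 9-11 | T3 11-15 | T7 15-19 | T4 19-24 | T6 24-31 |
Completion: T1=1  T2=9  T3=15  T4=24  T5=11  T6=31  T7=19
Turnaround (C−A): T1=1  T2=9  T3=12  T4=20  T5=5  T6=23  T7=11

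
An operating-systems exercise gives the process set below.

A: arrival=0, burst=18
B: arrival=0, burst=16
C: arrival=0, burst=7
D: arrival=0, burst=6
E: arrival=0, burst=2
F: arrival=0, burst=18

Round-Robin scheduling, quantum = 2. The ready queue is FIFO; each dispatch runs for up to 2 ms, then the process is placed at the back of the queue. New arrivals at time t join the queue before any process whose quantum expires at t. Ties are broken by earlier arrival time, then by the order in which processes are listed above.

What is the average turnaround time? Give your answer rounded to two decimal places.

Gantt: | A 0-2 | B 2-4 | C 4-6 | D 6-8 | E 8-10 | F 10-12 | A 12-14 | B 14-16 | C 16-18 | D 18-20 | F 20-22 | A 22-24 | B 24-26 | C 26-28 | D 28-30 | F 30-32 | A 32-34 | B 34-36 | C 36-37 | F 37-39 | A 39-41 | B 41-43 | F 43-45 | A 45-47 | B 47-49 | F 49-51 | A 51-53 | B 53-55 | F 55-57 | A 57-59 | B 59-61 | F 61-63 | A 63-65 | F 65-67 |
Completion: A=65  B=61  C=37  D=30  E=10  F=67
Turnaround times: A=65, B=61, C=37, D=30, E=10, F=67
Average turnaround = (65+61+37+30+10+67) / 6 = 270/6 = 45.00

45.00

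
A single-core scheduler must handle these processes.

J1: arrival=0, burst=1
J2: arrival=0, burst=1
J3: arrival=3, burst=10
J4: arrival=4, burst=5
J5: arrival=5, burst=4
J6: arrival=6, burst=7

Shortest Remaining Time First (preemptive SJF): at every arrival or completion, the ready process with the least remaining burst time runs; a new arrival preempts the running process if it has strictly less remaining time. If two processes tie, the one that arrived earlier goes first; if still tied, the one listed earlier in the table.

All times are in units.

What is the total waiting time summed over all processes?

Schedule: | J1 0-1 | J2 1-2 | idle 2-3 | J3 3-4 | J4 4-9 | J5 9-13 | J6 13-20 | J3 20-29 |
Completion: J1=1  J2=2  J3=29  J4=9  J5=13  J6=20
Turnaround (C−A): J1=1  J2=2  J3=26  J4=5  J5=8  J6=14
Waiting = turnaround − burst: J1=0, J2=1, J3=16, J4=0, J5=4, J6=7
Total waiting = 0 + 1 + 16 + 0 + 4 + 7 = 28

28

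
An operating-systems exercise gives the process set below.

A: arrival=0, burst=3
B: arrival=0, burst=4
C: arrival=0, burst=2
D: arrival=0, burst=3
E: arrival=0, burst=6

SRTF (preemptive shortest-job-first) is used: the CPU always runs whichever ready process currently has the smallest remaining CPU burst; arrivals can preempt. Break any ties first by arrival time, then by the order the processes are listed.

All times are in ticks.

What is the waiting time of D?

5

Schedule: | C 0-2 | A 2-5 | D 5-8 | B 8-12 | E 12-18 |
Completion: A=5  B=12  C=2  D=8  E=18
Turnaround (C−A): A=5  B=12  C=2  D=8  E=18
Waiting(D) = turnaround − burst = 8 − 3 = 5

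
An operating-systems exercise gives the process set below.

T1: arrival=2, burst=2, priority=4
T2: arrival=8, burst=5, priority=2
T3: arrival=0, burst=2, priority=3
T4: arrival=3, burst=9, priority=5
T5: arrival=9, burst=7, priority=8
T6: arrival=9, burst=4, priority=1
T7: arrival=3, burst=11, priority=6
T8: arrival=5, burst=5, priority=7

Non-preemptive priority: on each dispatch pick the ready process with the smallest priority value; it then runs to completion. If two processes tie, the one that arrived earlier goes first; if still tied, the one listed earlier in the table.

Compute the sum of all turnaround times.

Schedule: | T3 0-2 | T1 2-4 | T4 4-13 | T6 13-17 | T2 17-22 | T7 22-33 | T8 33-38 | T5 38-45 |
Completion: T1=4  T2=22  T3=2  T4=13  T5=45  T6=17  T7=33  T8=38
Turnaround = completion − arrival: T1=2, T2=14, T3=2, T4=10, T5=36, T6=8, T7=30, T8=33
Total turnaround = 2 + 14 + 2 + 10 + 36 + 8 + 30 + 33 = 135

135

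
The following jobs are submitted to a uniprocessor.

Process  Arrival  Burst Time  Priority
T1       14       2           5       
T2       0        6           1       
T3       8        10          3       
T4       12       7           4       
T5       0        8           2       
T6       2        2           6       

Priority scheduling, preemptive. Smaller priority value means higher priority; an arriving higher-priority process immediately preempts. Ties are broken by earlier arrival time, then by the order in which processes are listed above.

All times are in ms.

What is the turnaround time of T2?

Schedule: | T2 0-6 | T5 6-14 | T3 14-24 | T4 24-31 | T1 31-33 | T6 33-35 |
Completion: T1=33  T2=6  T3=24  T4=31  T5=14  T6=35
Turnaround(T2) = completion − arrival = 6 − 0 = 6

6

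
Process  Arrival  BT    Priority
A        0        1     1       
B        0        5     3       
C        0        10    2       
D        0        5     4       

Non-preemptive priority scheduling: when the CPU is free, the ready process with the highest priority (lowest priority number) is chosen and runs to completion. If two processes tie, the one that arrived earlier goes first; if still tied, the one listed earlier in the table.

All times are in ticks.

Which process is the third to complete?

Schedule: | A 0-1 | C 1-11 | B 11-16 | D 16-21 |
Completion: A=1  B=16  C=11  D=21
Finish order: A → C → B → D

B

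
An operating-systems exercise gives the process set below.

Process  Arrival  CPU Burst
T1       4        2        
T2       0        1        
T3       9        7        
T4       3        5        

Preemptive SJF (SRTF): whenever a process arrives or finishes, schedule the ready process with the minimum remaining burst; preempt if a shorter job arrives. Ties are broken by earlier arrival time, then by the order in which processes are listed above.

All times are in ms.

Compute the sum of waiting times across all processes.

3

Schedule: | T2 0-1 | idle 1-3 | T4 3-4 | T1 4-6 | T4 6-10 | T3 10-17 |
Completion: T1=6  T2=1  T3=17  T4=10
Waiting = turnaround − burst: T1=0, T2=0, T3=1, T4=2
Total waiting = 0 + 0 + 1 + 2 = 3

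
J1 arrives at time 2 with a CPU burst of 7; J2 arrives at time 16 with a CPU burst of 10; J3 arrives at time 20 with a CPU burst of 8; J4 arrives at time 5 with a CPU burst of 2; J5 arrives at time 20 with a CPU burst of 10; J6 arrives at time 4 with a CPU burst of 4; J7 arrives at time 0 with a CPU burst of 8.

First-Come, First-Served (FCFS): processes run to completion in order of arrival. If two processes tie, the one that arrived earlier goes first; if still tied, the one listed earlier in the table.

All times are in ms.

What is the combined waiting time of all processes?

Gantt: | J7 0-8 | J1 8-15 | J6 15-19 | J4 19-21 | J2 21-31 | J3 31-39 | J5 39-49 |
Completion: J1=15  J2=31  J3=39  J4=21  J5=49  J6=19  J7=8
Waiting = turnaround − burst: J1=6, J2=5, J3=11, J4=14, J5=19, J6=11, J7=0
Total waiting = 6 + 5 + 11 + 14 + 19 + 11 + 0 = 66

66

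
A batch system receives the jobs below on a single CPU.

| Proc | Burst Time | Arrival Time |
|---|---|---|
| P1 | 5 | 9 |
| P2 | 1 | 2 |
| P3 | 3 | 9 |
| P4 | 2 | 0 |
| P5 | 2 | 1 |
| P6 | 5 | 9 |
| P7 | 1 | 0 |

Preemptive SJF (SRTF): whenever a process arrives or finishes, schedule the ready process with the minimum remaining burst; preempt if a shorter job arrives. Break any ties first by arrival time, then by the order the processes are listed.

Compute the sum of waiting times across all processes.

16

Schedule: | P7 0-1 | P4 1-3 | P2 3-4 | P5 4-6 | idle 6-9 | P3 9-12 | P1 12-17 | P6 17-22 |
Completion: P1=17  P2=4  P3=12  P4=3  P5=6  P6=22  P7=1
Turnaround (C−A): P1=8  P2=2  P3=3  P4=3  P5=5  P6=13  P7=1
Waiting = turnaround − burst: P1=3, P2=1, P3=0, P4=1, P5=3, P6=8, P7=0
Total waiting = 3 + 1 + 0 + 1 + 3 + 8 + 0 = 16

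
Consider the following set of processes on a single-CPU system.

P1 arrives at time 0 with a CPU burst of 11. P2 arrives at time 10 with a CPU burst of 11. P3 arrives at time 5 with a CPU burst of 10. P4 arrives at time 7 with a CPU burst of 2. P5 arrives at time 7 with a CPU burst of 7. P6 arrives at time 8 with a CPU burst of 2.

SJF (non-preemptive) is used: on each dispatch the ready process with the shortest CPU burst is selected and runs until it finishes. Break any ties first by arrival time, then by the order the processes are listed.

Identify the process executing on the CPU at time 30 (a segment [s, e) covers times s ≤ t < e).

P3

Timeline: | P1 0-11 | P4 11-13 | P6 13-15 | P5 15-22 | P3 22-32 | P2 32-43 |
Completion: P1=11  P2=43  P3=32  P4=13  P5=22  P6=15
Turnaround (C−A): P1=11  P2=33  P3=27  P4=6  P5=15  P6=7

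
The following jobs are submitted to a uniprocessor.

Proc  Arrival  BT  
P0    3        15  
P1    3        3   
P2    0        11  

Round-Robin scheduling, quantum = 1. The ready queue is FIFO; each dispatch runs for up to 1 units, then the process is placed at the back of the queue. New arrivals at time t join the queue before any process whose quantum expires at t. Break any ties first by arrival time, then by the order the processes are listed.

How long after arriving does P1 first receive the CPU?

Timeline: | P2 0-3 | P0 3-4 | P1 4-5 | P2 5-6 | P0 6-7 | P1 7-8 | P2 8-9 | P0 9-10 | P1 10-11 | P2 11-12 | P0 12-13 | P2 13-14 | P0 14-15 | P2 15-16 | P0 16-17 | P2 17-18 | P0 18-19 | P2 19-20 | P0 20-21 | P2 21-22 | P0 22-29 |
Completion: P0=29  P1=11  P2=22
Turnaround (C−A): P0=26  P1=8  P2=22
Response(P1) = first start − arrival = 4 − 3 = 1

1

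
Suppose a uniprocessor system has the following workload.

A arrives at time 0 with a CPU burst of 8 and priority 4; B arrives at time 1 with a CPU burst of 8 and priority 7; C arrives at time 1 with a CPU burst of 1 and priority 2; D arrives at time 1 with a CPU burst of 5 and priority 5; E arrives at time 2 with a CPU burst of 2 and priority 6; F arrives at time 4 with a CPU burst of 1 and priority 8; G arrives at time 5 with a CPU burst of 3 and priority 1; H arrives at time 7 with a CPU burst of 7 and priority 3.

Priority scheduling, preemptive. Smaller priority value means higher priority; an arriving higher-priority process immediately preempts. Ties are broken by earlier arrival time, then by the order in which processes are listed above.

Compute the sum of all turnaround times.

142

Timeline: | A 0-1 | C 1-2 | A 2-5 | G 5-8 | H 8-15 | A 15-19 | D 19-24 | E 24-26 | B 26-34 | F 34-35 |
Completion: A=19  B=34  C=2  D=24  E=26  F=35  G=8  H=15
Turnaround = completion − arrival: A=19, B=33, C=1, D=23, E=24, F=31, G=3, H=8
Total turnaround = 19 + 33 + 1 + 23 + 24 + 31 + 3 + 8 = 142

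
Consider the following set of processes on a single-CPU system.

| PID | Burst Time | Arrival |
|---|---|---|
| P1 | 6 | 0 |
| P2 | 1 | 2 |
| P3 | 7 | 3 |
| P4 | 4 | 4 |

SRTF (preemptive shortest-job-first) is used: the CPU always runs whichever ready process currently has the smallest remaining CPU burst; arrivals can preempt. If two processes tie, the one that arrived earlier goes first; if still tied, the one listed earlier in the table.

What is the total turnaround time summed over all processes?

Schedule: | P1 0-2 | P2 2-3 | P1 3-7 | P4 7-11 | P3 11-18 |
Completion: P1=7  P2=3  P3=18  P4=11
Turnaround = completion − arrival: P1=7, P2=1, P3=15, P4=7
Total turnaround = 7 + 1 + 15 + 7 = 30

30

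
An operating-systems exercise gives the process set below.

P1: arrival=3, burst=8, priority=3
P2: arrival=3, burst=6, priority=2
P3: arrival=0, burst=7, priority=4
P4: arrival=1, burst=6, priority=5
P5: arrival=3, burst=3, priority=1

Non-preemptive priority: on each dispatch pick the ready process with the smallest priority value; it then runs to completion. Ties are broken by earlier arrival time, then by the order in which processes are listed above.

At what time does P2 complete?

16

Schedule: | P3 0-7 | P5 7-10 | P2 10-16 | P1 16-24 | P4 24-30 |
Completion: P1=24  P2=16  P3=7  P4=30  P5=10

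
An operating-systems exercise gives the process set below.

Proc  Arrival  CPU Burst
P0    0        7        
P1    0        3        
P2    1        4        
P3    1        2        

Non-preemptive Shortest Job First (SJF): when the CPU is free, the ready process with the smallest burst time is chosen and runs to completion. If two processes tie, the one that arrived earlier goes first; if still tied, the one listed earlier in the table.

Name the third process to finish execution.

P2

Timeline: | P1 0-3 | P3 3-5 | P2 5-9 | P0 9-16 |
Completion: P0=16  P1=3  P2=9  P3=5
Finish order: P1 → P3 → P2 → P0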